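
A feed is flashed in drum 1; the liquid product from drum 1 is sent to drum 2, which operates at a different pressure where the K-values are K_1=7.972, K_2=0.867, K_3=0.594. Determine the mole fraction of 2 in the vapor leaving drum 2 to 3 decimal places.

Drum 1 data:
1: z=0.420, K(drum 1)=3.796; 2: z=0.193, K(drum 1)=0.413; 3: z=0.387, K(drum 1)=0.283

Drum 1:
Let ψ₁ = V/F and solve Σ zᵢ(Kᵢ−1)/(1+ψ₁(Kᵢ−1)) = 0.
Feasibility: ΣzᵢKᵢ = 1.784, Σzᵢ/Kᵢ = 1.945 — both > 1, two phases present.
Iterate (Newton) starting at ψ₁ = 0.5:
  ψ₁ = 0.500: g = -0.1032, g' = -1.188 → ψ₁ = 0.413
  ψ₁ = 0.413: g = 0.0011, g' = -1.225 → ψ₁ = 0.414
Converged at ψ₁ = 0.414.
Drum-1 compositions:
  1: x = 0.195, y = 0.739
  2: x = 0.255, y = 0.105
  3: x = 0.550, y = 0.156
Drum-2 feed = drum-1 liquid: z₂ = (0.1947, 0.2550, 0.5504).
Drum 2:
Let ψ₂ = V/F and solve Σ zᵢ(Kᵢ−1)/(1+ψ₂(Kᵢ−1)) = 0.
Feasibility: ΣzᵢKᵢ = 2.100, Σzᵢ/Kᵢ = 1.245 — both > 1, two phases present.
Iterate (Newton) starting at ψ₂ = 0.49:
  ψ₂ = 0.490: g = -0.0079, g' = -0.632 → ψ₂ = 0.477
  ψ₂ = 0.477: g = 0.0001, g' = -0.650 → ψ₂ = 0.478
Converged at ψ₂ = 0.478.
  1: x = 0.045, y = 0.358
  2: x = 0.272, y = 0.236
  3: x = 0.683, y = 0.406

y_2 (drum 2) = 0.236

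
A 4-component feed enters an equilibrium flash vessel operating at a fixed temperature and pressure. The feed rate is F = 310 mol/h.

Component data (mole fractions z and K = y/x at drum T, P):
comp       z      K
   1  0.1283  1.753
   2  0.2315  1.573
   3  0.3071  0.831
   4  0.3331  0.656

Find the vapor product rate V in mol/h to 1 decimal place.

Material balance + equilibrium reduce to Σ zᵢ(Kᵢ−1)/(1+V/F(Kᵢ−1)) = 0.
Check two-phase: ΣzᵢKᵢ = 1.0628 > 1 and Σzᵢ/Kᵢ = 1.0977 > 1, so g(0) = 0.0628 > 0 and g(1) = -0.0977 < 0.
Iterate (Newton) starting at V/F = 0.68:
  V/F = 0.6800: g = -0.04886, g' = -0.1495 → V/F = 0.3532
  V/F = 0.3532: g = 0.00100, g' = -0.1590 → V/F = 0.3595
Converged at V/F = 0.3595.
Then V = V/F·F = 0.3595·310 = 111.5 mol/h and L = F − V = 198.5 mol/h.

V = 111.5 mol/h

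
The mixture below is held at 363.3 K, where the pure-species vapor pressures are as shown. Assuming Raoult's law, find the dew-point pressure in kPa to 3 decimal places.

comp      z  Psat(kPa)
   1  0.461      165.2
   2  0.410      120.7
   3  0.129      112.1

Pdew = 136.274 kPa

At the dew point ψ → 1, so Σzᵢ/Kᵢ = 1 with Kᵢ = Pᵢˢᵃᵗ/P ⇒ 1/P = Σzᵢ/Pᵢˢᵃᵗ.
1/P = 0.461/165.2 + 0.410/120.7 + 0.129/112.1 = 0.007338 ⇒ P = 136.274 kPa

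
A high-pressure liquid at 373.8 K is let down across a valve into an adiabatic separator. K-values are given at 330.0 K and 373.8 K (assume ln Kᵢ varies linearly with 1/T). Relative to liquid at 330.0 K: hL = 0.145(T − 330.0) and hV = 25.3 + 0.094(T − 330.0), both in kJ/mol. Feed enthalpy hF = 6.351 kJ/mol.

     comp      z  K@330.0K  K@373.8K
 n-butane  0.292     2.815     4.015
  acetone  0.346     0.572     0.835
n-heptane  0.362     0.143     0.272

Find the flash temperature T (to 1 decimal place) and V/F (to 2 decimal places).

T = 345.0 K, V/F = 0.17

Adiabatic flash: solve Rachford–Rice at each trial T, then check hF = ψ·hV(T) + (1−ψ)·hL(T).
  T = 330.0 K: K = (2.815, 0.572, 0.143), RR gives ψ = 0.059, H_out = 1.494 kJ/mol
  T = 373.8 K: K = (4.015, 0.835, 0.272), RR gives ψ = 0.364, H_out = 14.758 kJ/mol
  T = 351.9 K: K = (3.399, 0.699, 0.201), RR gives ψ = 0.217, H_out = 8.415 kJ/mol
  T = 340.9 K: K = (3.101, 0.634, 0.170), RR gives ψ = 0.141, H_out = 5.065 kJ/mol
  T = 346.4 K: K = (3.249, 0.666, 0.185), RR gives ψ = 0.179, H_out = 6.764 kJ/mol
  T = 343.6 K: K = (3.174, 0.650, 0.178), RR gives ψ = 0.160, H_out = 5.906 kJ/mol
  T = 345.0 K: K = (3.211, 0.658, 0.182), RR gives ψ = 0.170, H_out = 6.337 kJ/mol
Linear interpolation between T = 345.0 (H_out = 6.337) and T = 346.4 (H_out = 6.764) on hF = 6.351 gives T ≈ 345.0 K, at which ψ = 0.17.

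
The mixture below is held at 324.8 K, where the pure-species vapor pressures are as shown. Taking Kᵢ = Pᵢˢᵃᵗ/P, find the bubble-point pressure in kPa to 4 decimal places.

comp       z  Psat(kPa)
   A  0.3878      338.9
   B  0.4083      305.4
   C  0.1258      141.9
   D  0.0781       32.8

At the bubble point ψ → 0, so ΣzᵢKᵢ = 1 with Kᵢ = Pᵢˢᵃᵗ/P ⇒ P = ΣzᵢPᵢˢᵃᵗ.
P = 0.3878·338.9 + 0.4083·305.4 + 0.1258·141.9 + 0.0781·32.8 = 276.5329 kPa

Pbub = 276.5329 kPa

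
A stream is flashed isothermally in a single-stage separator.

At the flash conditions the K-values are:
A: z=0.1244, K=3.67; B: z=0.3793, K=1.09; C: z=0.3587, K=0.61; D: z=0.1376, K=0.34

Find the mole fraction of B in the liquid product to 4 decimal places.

Rachford–Rice: g(ψ) = Σ zᵢ(Kᵢ−1)/(1+ψ(Kᵢ−1)) = 0.
Check two-phase: ΣzᵢKᵢ = 1.1356 > 1 and Σzᵢ/Kᵢ = 1.3746 > 1, so g(0) = 0.1356 > 0 and g(1) = -0.3746 < 0.
Newton iteration, ψ⁰ = 0.5:
  ψ = 0.5000: g = -0.13441, g' = -0.3832 → ψ = 0.1492
  ψ = 0.1492: g = 0.02193, g' = -0.5917 → ψ = 0.1863
  ψ = 0.1863: g = 0.00100, g' = -0.5399 → ψ = 0.1881
Converged at ψ = 0.1881.
Compositions from xᵢ = zᵢ/(1+ψ(Kᵢ−1)), yᵢ = Kᵢxᵢ:
  A: x = 0.0828, y = 0.3039
  B: x = 0.3730, y = 0.4066
  C: x = 0.3871, y = 0.2361
  D: x = 0.1571, y = 0.0534

x_B = 0.3730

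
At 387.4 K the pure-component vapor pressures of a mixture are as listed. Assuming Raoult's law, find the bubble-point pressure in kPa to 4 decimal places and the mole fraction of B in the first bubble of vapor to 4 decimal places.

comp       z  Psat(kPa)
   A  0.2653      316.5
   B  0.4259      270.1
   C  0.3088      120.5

At the bubble point ψ → 0, so ΣzᵢKᵢ = 1 with Kᵢ = Pᵢˢᵃᵗ/P ⇒ P = ΣzᵢPᵢˢᵃᵗ.
P = 0.2653·316.5 + 0.4259·270.1 + 0.3088·120.5 = 236.2134 kPa
yᵢ = zᵢPᵢˢᵃᵗ/P ⇒ y_B = 0.4259·270.1/236.2134 = 0.4870

Pbub = 236.2134 kPa, y_B = 0.4870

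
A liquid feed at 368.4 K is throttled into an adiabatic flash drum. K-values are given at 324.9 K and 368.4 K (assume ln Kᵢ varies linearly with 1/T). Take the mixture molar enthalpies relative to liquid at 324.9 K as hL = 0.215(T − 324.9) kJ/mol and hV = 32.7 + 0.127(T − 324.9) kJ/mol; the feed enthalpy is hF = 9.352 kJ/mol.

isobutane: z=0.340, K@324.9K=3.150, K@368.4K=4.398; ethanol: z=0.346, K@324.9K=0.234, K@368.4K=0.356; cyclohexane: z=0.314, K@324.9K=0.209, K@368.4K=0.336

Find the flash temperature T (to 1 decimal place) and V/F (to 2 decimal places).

T = 339.1 K, V/F = 0.20

Adiabatic flash: solve Rachford–Rice at each trial T, then check hF = ψ·hV(T) + (1−ψ)·hL(T).
  T = 324.9 K: K = (3.150, 0.234, 0.209), RR gives ψ = 0.130, H_out = 4.254 kJ/mol
  T = 368.4 K: K = (4.398, 0.356, 0.336), RR gives ψ = 0.326, H_out = 18.765 kJ/mol
  T = 346.6 K: K = (3.760, 0.292, 0.269), RR gives ψ = 0.234, H_out = 11.864 kJ/mol
  T = 335.8 K: K = (3.453, 0.263, 0.238), RR gives ψ = 0.185, H_out = 8.209 kJ/mol
  T = 341.2 K: K = (3.605, 0.277, 0.253), RR gives ψ = 0.210, H_out = 10.064 kJ/mol
  T = 338.5 K: K = (3.529, 0.270, 0.246), RR gives ψ = 0.197, H_out = 9.144 kJ/mol
  T = 339.9 K: K = (3.568, 0.274, 0.250), RR gives ψ = 0.204, H_out = 9.622 kJ/mol
Linear interpolation between T = 338.5 (H_out = 9.144) and T = 339.9 (H_out = 9.622) on hF = 9.352 gives T ≈ 339.1 K, at which ψ = 0.20.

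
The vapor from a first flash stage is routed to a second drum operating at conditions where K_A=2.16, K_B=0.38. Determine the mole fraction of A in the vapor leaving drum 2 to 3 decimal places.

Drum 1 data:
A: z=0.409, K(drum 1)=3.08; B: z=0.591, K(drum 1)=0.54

Drum 1:
Let ψ₁ = V/F and solve Σ zᵢ(Kᵢ−1)/(1+ψ₁(Kᵢ−1)) = 0.
g(0) = ΣzᵢKᵢ − 1 = 0.579 and g(1) = 1 − Σzᵢ/Kᵢ = -0.227, so a root lies in (0, 1).
Binary case is linear: z₁(K₁−1)(1+ψ₁(K₂−1)) + z₂(K₂−1)(1+ψ₁(K₁−1)) = 0
⇒ ψ₁ = [z₁(K₁−1)+z₂(K₂−1)] / [−(K₁−1)(K₂−1)] = 0.5789/0.9568 = 0.605
Drum-1 compositions:
  A: x = 0.181, y = 0.558
  B: x = 0.819, y = 0.442
Drum-2 feed = drum-1 vapor: z₂ = (0.5578, 0.4422).
Drum 2:
Rachford–Rice: g(ψ₂) = Σ zᵢ(Kᵢ−1)/(1+ψ₂(Kᵢ−1)) = 0.
Check two-phase: ΣzᵢKᵢ = 1.373 > 1 and Σzᵢ/Kᵢ = 1.422 > 1, so g(0) = 0.373 > 0 and g(1) = -0.422 < 0.
Binary case is linear: z₁(K₁−1)(1+ψ₂(K₂−1)) + z₂(K₂−1)(1+ψ₂(K₁−1)) = 0
⇒ ψ₂ = [z₁(K₁−1)+z₂(K₂−1)] / [−(K₁−1)(K₂−1)] = 0.3729/0.7192 = 0.518
  A: x = 0.348, y = 0.752
  B: x = 0.652, y = 0.248

y_A (drum 2) = 0.752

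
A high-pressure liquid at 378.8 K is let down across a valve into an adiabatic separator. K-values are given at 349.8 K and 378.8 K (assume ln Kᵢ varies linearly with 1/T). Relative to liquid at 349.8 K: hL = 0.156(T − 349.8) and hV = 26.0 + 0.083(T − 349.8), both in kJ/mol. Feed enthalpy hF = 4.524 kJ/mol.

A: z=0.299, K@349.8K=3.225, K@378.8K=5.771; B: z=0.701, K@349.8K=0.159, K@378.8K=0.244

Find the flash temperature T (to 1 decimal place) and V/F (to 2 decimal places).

T = 358.7 K, V/F = 0.12

Adiabatic flash: solve Rachford–Rice at each trial T, then check hF = ψ·hV(T) + (1−ψ)·hL(T).
  T = 349.8 K: K = (3.225, 0.159), RR gives ψ = 0.040, H_out = 1.052 kJ/mol
  T = 378.8 K: K = (5.771, 0.244), RR gives ψ = 0.249, H_out = 10.461 kJ/mol
  T = 364.3 K: K = (4.364, 0.199), RR gives ψ = 0.165, H_out = 6.371 kJ/mol
  T = 357.1 K: K = (3.767, 0.178), RR gives ψ = 0.111, H_out = 3.954 kJ/mol
  T = 360.7 K: K = (4.058, 0.188), RR gives ψ = 0.139, H_out = 5.206 kJ/mol
  T = 358.9 K: K = (3.910, 0.183), RR gives ψ = 0.125, H_out = 4.592 kJ/mol
Linear interpolation between T = 357.1 (H_out = 3.954) and T = 358.9 (H_out = 4.592) on hF = 4.524 gives T ≈ 358.7 K, at which ψ = 0.12.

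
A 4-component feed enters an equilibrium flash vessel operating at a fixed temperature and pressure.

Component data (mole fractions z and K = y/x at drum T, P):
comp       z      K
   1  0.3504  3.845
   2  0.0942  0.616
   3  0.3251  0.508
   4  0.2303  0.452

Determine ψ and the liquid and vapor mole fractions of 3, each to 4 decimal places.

Newton–Raphson from ψ = 0.5:
  ψ = 0.5000: g = -0.01923, g' = -0.7742 → ψ = 0.4752
  ψ = 0.4752: g = 0.00024, g' = -0.7940 → ψ = 0.4755
Converged at ψ = 0.4755.
Compositions from xᵢ = zᵢ/(1+ψ(Kᵢ−1)), yᵢ = Kᵢxᵢ:
  1: x = 0.1489, y = 0.5727
  2: x = 0.1152, y = 0.0710
  3: x = 0.4244, y = 0.2156
  4: x = 0.3115, y = 0.1408

ψ = 0.4755, x_3 = 0.4244, y_3 = 0.2156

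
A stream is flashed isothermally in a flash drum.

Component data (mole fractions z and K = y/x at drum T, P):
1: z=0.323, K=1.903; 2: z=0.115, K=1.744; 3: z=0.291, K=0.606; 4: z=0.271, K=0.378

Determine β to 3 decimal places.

Let β = V/F and solve Σ zᵢ(Kᵢ−1)/(1+β(Kᵢ−1)) = 0.
Check two-phase: ΣzᵢKᵢ = 1.094 > 1 and Σzᵢ/Kᵢ = 1.433 > 1, so g(0) = 0.094 > 0 and g(1) = -0.433 < 0.
Newton–Raphson from β = 0.5:
  β = 0.500: g = -0.1241, g' = -0.450 → β = 0.224
  β = 0.224: g = -0.0057, g' = -0.425 → β = 0.211
Converged at β = 0.211.

β = 0.211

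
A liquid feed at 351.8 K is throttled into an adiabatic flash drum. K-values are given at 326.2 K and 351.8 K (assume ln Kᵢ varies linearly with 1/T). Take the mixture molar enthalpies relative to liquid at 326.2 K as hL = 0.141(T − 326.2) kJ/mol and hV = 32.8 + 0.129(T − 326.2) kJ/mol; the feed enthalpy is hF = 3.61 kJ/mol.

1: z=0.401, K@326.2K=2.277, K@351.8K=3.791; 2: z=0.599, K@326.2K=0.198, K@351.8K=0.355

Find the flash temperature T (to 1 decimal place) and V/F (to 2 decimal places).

Adiabatic flash: solve Rachford–Rice at each trial T, then check hF = ψ·hV(T) + (1−ψ)·hL(T).
  T = 326.2 K: K = (2.277, 0.198), RR gives ψ = 0.031, H_out = 1.015 kJ/mol
  T = 351.8 K: K = (3.791, 0.355), RR gives ψ = 0.407, H_out = 16.837 kJ/mol
  T = 339.0 K: K = (2.966, 0.268), RR gives ψ = 0.243, H_out = 9.746 kJ/mol
  T = 332.6 K: K = (2.606, 0.231), RR gives ψ = 0.148, H_out = 5.759 kJ/mol
  T = 329.4 K: K = (2.437, 0.214), RR gives ψ = 0.093, H_out = 3.514 kJ/mol
  T = 331.0 K: K = (2.520, 0.222), RR gives ψ = 0.122, H_out = 4.663 kJ/mol
Linear interpolation between T = 329.4 (H_out = 3.514) and T = 331.0 (H_out = 4.663) on hF = 3.61 gives T ≈ 329.5 K, at which ψ = 0.10.

T = 329.5 K, V/F = 0.10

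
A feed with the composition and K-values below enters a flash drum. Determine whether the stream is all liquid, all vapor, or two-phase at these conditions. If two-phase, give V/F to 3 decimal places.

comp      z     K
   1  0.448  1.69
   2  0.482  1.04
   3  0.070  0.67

ΣzᵢKᵢ = 1.305; Σzᵢ/Kᵢ = 0.833.
Since Σzᵢ/Kᵢ < 1 the mixture is above its dew point — single vapor phase.

all vapor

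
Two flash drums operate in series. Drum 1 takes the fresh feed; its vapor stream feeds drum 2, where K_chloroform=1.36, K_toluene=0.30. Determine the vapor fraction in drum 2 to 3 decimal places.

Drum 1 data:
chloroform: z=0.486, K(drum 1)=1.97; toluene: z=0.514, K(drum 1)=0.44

V/F (drum 2) = 0.255

Drum 1:
Iterate (Newton) starting at ψ₁ = 0.5:
  ψ₁ = 0.500: g = -0.0823, g' = -0.518 → ψ₁ = 0.341
  ψ₁ = 0.341: g = -0.0016, g' = -0.504 → ψ₁ = 0.338
Converged at ψ₁ = 0.338.
Drum-1 compositions:
  chloroform: x = 0.366, y = 0.721
  toluene: x = 0.634, y = 0.279
Drum-2 feed = drum-1 vapor: z₂ = (0.7210, 0.2790).
Drum 2:
Material balance + equilibrium reduce to Σ zᵢ(Kᵢ−1)/(1+ψ₂(Kᵢ−1)) = 0.
g(0) = ΣzᵢKᵢ − 1 = 0.064 and g(1) = 1 − Σzᵢ/Kᵢ = -0.460, so a root lies in (0, 1).
Binary case is linear: z₁(K₁−1)(1+ψ₂(K₂−1)) + z₂(K₂−1)(1+ψ₂(K₁−1)) = 0
⇒ ψ₂ = [z₁(K₁−1)+z₂(K₂−1)] / [−(K₁−1)(K₂−1)] = 0.0643/0.2520 = 0.255
  chloroform: x = 0.660, y = 0.898
  toluene: x = 0.340, y = 0.102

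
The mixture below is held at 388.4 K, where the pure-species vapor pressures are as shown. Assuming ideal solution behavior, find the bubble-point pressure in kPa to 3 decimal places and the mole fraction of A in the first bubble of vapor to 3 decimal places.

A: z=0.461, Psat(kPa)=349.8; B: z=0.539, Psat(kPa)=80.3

At the bubble point ψ → 0, so ΣzᵢKᵢ = 1 with Kᵢ = Pᵢˢᵃᵗ/P ⇒ P = ΣzᵢPᵢˢᵃᵗ.
P = 0.461·349.8 + 0.539·80.3 = 204.540 kPa
yᵢ = zᵢPᵢˢᵃᵗ/P ⇒ y_A = 0.461·349.8/204.540 = 0.788

Pbub = 204.540 kPa, y_A = 0.788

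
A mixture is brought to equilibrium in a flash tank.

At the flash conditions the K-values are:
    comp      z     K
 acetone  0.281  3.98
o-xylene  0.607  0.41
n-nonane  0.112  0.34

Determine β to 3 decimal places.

Let β = V/F and solve Σ zᵢ(Kᵢ−1)/(1+β(Kᵢ−1)) = 0.
Check two-phase: ΣzᵢKᵢ = 1.405 > 1 and Σzᵢ/Kᵢ = 1.881 > 1, so g(0) = 0.405 > 0 and g(1) = -0.881 < 0.
Newton iteration, β⁰ = 0.5:
  β = 0.500: g = -0.2820, g' = -0.936 → β = 0.199
  β = 0.199: g = 0.0351, g' = -1.320 → β = 0.225
  β = 0.225: g = 0.0011, g' = -1.241 → β = 0.226
Converged at β = 0.226.

β = 0.226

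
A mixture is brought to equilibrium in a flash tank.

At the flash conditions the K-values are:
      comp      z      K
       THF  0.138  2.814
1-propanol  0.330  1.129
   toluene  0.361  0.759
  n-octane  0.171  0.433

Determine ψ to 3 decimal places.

ψ = 0.275

Iterate (Newton) starting at ψ = 0.5:
  ψ = 0.500: g = -0.0630, g' = -0.264 → ψ = 0.261
  ψ = 0.261: g = 0.0043, g' = -0.314 → ψ = 0.275
Converged at ψ = 0.275.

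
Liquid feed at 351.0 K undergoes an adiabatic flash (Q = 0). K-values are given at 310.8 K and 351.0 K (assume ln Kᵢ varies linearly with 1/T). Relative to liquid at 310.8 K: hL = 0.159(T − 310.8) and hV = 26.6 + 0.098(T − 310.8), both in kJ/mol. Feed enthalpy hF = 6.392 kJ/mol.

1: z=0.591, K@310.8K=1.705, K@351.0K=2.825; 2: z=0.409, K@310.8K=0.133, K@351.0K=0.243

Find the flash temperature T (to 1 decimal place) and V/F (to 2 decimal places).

Adiabatic flash: solve Rachford–Rice at each trial T, then check hF = ψ·hV(T) + (1−ψ)·hL(T).
  T = 310.8 K: K = (1.705, 0.133), RR gives ψ = 0.102, H_out = 2.700 kJ/mol
  T = 351.0 K: K = (2.825, 0.243), RR gives ψ = 0.557, H_out = 19.833 kJ/mol
  T = 330.9 K: K = (2.229, 0.183), RR gives ψ = 0.391, H_out = 13.106 kJ/mol
  T = 320.9 K: K = (1.959, 0.157), RR gives ψ = 0.274, H_out = 8.737 kJ/mol
  T = 315.9 K: K = (1.831, 0.145), RR gives ψ = 0.199, H_out = 6.036 kJ/mol
  T = 318.4 K: K = (1.894, 0.151), RR gives ψ = 0.239, H_out = 7.444 kJ/mol
  T = 317.1 K: K = (1.861, 0.148), RR gives ψ = 0.218, H_out = 6.727 kJ/mol
Linear interpolation between T = 315.9 (H_out = 6.036) and T = 317.1 (H_out = 6.727) on hF = 6.392 gives T ≈ 316.5 K, at which ψ = 0.21.

T = 316.5 K, V/F = 0.21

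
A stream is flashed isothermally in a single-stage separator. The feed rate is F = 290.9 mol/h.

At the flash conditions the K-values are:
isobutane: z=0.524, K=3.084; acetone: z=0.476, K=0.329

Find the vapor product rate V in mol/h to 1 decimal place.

Rachford–Rice: g(ψ) = Σ zᵢ(Kᵢ−1)/(1+ψ(Kᵢ−1)) = 0.
g(0) = ΣzᵢKᵢ − 1 = 0.773 and g(1) = 1 − Σzᵢ/Kᵢ = -0.617, so a root lies in (0, 1).
Binary case is linear: z₁(K₁−1)(1+ψ(K₂−1)) + z₂(K₂−1)(1+ψ(K₁−1)) = 0
⇒ ψ = [z₁(K₁−1)+z₂(K₂−1)] / [−(K₁−1)(K₂−1)] = 0.7726/1.3984 = 0.553
Then V = ψ·F = 0.5525·290.9 = 160.7 mol/h and L = F − V = 130.2 mol/h.

V = 160.7 mol/h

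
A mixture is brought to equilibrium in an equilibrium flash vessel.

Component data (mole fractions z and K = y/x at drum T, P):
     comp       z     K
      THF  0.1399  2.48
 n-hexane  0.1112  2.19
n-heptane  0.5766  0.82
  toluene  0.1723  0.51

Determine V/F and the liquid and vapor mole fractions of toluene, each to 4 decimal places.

V/F = 0.4103, x_toluene = 0.2157, y_toluene = 0.1100

Material balance + equilibrium reduce to Σ zᵢ(Kᵢ−1)/(1+V/F(Kᵢ−1)) = 0.
Feasibility: ΣzᵢKᵢ = 1.1512, Σzᵢ/Kᵢ = 1.1482 — both > 1, two phases present.
Newton iteration, V/F⁰ = 0.5:
  V/F = 0.5000: g = -0.02392, g' = -0.2582 → V/F = 0.4074
  V/F = 0.4074: g = 0.00081, g' = -0.2770 → V/F = 0.4103
Converged at V/F = 0.4103.
Compositions from xᵢ = zᵢ/(1+V/F(Kᵢ−1)), yᵢ = Kᵢxᵢ:
  THF: x = 0.0870, y = 0.2159
  n-hexane: x = 0.0747, y = 0.1636
  n-heptane: x = 0.6226, y = 0.5105
  toluene: x = 0.2157, y = 0.1100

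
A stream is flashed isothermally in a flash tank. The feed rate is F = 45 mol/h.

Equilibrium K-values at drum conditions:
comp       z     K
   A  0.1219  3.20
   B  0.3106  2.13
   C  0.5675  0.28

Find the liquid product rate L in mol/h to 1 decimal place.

L = 36.2 mol/h

Newton iteration, V/F⁰ = 0.62:
  V/F = 0.6200: g = -0.41825, g' = -1.2026 → V/F = 0.2722
  V/F = 0.2722: g = -0.07207, g' = -0.9179 → V/F = 0.1937
  V/F = 0.1937: g = 0.00117, g' = -0.9543 → V/F = 0.1949
Converged at V/F = 0.1949.
Then V = V/F·F = 0.1949·45 = 8.8 mol/h and L = F − V = 36.2 mol/h.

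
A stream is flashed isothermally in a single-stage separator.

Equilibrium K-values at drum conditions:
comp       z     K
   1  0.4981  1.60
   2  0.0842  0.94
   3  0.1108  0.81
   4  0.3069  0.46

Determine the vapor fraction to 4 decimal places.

ψ = 0.4062

Rachford–Rice: g(ψ) = Σ zᵢ(Kᵢ−1)/(1+ψ(Kᵢ−1)) = 0.
Feasibility: ΣzᵢKᵢ = 1.1070, Σzᵢ/Kᵢ = 1.2049 — both > 1, two phases present.
Newton iteration, ψ⁰ = 0.5:
  ψ = 0.5000: g = -0.02560, g' = -0.2792 → ψ = 0.4083
  ψ = 0.4083: g = -0.00056, g' = -0.2680 → ψ = 0.4062
Converged at ψ = 0.4062.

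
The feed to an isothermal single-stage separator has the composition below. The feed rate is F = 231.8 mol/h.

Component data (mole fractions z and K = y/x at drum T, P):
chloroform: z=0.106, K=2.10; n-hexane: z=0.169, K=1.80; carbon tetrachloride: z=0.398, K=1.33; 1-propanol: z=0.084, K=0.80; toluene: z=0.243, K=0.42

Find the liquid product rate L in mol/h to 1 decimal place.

L = 67.9 mol/h

Newton iteration, ψ⁰ = 0.7:
  ψ = 0.700: g = 0.0024, g' = -0.350 → ψ = 0.707
Converged at ψ = 0.707.
Then V = ψ·F = 0.7069·231.8 = 163.9 mol/h and L = F − V = 67.9 mol/h.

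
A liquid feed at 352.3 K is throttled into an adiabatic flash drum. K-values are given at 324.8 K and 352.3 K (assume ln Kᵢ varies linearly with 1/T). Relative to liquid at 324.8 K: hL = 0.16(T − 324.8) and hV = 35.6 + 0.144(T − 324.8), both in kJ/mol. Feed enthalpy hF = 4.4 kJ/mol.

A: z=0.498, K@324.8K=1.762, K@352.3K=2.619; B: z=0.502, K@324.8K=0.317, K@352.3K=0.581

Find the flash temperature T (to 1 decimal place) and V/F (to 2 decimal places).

T = 326.3 K, V/F = 0.12

Adiabatic flash: solve Rachford–Rice at each trial T, then check hF = ψ·hV(T) + (1−ψ)·hL(T).
  T = 324.8 K: K = (1.762, 0.317), RR gives ψ = 0.070, H_out = 2.504 kJ/mol
  T = 352.3 K: K = (2.619, 0.581), RR gives ψ = 0.878, H_out = 35.287 kJ/mol
  T = 338.6 K: K = (2.167, 0.435), RR gives ψ = 0.451, H_out = 18.171 kJ/mol
  T = 331.7 K: K = (1.958, 0.373), RR gives ψ = 0.270, H_out = 10.680 kJ/mol
  T = 328.2 K: K = (1.857, 0.344), RR gives ψ = 0.173, H_out = 6.692 kJ/mol
  T = 326.5 K: K = (1.809, 0.330), RR gives ψ = 0.123, H_out = 4.648 kJ/mol
Linear interpolation between T = 324.8 (H_out = 2.504) and T = 326.5 (H_out = 4.648) on hF = 4.4 gives T ≈ 326.3 K, at which ψ = 0.12.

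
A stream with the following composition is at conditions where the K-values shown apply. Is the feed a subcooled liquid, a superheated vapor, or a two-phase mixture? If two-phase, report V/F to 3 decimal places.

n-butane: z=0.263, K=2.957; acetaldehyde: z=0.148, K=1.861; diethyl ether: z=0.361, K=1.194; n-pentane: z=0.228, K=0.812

ΣzᵢKᵢ = 1.669; Σzᵢ/Kᵢ = 0.752.
Since Σzᵢ/Kᵢ < 1 the mixture is above its dew point — single vapor phase.

superheated vapor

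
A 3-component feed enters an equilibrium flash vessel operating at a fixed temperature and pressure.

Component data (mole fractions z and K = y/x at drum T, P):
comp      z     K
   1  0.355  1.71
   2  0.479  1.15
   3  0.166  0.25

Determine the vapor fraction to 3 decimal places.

ψ = 0.639

Let ψ = V/F and solve Σ zᵢ(Kᵢ−1)/(1+ψ(Kᵢ−1)) = 0.
Check two-phase: ΣzᵢKᵢ = 1.199 > 1 and Σzᵢ/Kᵢ = 1.288 > 1, so g(0) = 0.199 > 0 and g(1) = -0.288 < 0.
Iterate (Newton) starting at ψ = 0.53:
  ψ = 0.530: g = 0.0431, g' = -0.361 → ψ = 0.649
  ψ = 0.649: g = -0.0047, g' = -0.448 → ψ = 0.639
Converged at ψ = 0.639.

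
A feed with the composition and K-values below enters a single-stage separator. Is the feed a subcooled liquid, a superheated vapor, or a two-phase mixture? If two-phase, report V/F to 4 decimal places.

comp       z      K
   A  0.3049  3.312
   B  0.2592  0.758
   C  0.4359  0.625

two-phase, V/F = 0.6273

ΣzᵢKᵢ = 1.4787; Σzᵢ/Kᵢ = 1.1315.
Both exceed 1, so a two-phase solution exists.
Material balance + equilibrium reduce to Σ zᵢ(Kᵢ−1)/(1+ψ(Kᵢ−1)) = 0.
Newton iteration, ψ⁰ = 0.5:
  ψ = 0.5000: g = 0.05442, g' = -0.4631 → ψ = 0.6175
  ψ = 0.6175: g = 0.00391, g' = -0.4013 → ψ = 0.6272
  ψ = 0.6272: g = 0.00002, g' = -0.3974 → ψ = 0.6273
Converged at ψ = 0.6273.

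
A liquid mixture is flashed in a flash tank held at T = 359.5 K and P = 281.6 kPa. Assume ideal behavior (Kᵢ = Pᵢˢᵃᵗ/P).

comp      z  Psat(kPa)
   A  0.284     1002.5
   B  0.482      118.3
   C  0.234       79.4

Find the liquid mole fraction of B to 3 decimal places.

x_B = 0.536

Raoult's law: Kᵢ = Pᵢˢᵃᵗ/P = Pᵢˢᵃᵗ/281.6.
  K_A = 1002.5/281.6 = 3.56001, K_B = 118.3/281.6 = 0.42010, K_C = 79.4/281.6 = 0.28196
Let ψ = V/F and solve Σ zᵢ(Kᵢ−1)/(1+ψ(Kᵢ−1)) = 0.
g(0) = ΣzᵢKᵢ − 1 = 0.280 and g(1) = 1 − Σzᵢ/Kᵢ = -1.057, so a root lies in (0, 1).
Newton iteration, ψ⁰ = 0.5:
  ψ = 0.500: g = -0.3369, g' = -0.973 → ψ = 0.154
  ψ = 0.154: g = 0.0259, g' = -1.306 → ψ = 0.174
Converged at ψ = 0.174.
Compositions from xᵢ = zᵢ/(1+ψ(Kᵢ−1)), yᵢ = Kᵢxᵢ:
  A: x = 0.196, y = 0.699
  B: x = 0.536, y = 0.225
  C: x = 0.267, y = 0.075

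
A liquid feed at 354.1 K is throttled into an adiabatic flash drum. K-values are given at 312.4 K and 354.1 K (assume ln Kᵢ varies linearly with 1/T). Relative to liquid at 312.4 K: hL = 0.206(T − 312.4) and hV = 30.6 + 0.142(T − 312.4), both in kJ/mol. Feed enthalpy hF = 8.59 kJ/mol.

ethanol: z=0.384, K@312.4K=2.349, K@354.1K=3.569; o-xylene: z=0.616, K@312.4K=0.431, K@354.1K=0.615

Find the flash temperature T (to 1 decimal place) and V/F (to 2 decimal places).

Adiabatic flash: solve Rachford–Rice at each trial T, then check hF = ψ·hV(T) + (1−ψ)·hL(T).
  T = 312.4 K: K = (2.349, 0.431), RR gives ψ = 0.218, H_out = 6.678 kJ/mol
  T = 354.1 K: K = (3.569, 0.615), RR gives ψ = 0.758, H_out = 29.751 kJ/mol
  T = 333.2 K: K = (2.932, 0.520), RR gives ψ = 0.482, H_out = 18.387 kJ/mol
  T = 322.8 K: K = (2.634, 0.475), RR gives ψ = 0.354, H_out = 12.752 kJ/mol
  T = 317.6 K: K = (2.490, 0.453), RR gives ψ = 0.288, H_out = 9.797 kJ/mol
  T = 315.0 K: K = (2.419, 0.442), RR gives ψ = 0.254, H_out = 8.262 kJ/mol
  T = 316.3 K: K = (2.454, 0.447), RR gives ψ = 0.271, H_out = 9.035 kJ/mol
  T = 315.6 K: K = (2.435, 0.444), RR gives ψ = 0.262, H_out = 8.620 kJ/mol
Linear interpolation between T = 315.0 (H_out = 8.262) and T = 315.6 (H_out = 8.620) on hF = 8.59 gives T ≈ 315.5 K, at which ψ = 0.26.

T = 315.5 K, V/F = 0.26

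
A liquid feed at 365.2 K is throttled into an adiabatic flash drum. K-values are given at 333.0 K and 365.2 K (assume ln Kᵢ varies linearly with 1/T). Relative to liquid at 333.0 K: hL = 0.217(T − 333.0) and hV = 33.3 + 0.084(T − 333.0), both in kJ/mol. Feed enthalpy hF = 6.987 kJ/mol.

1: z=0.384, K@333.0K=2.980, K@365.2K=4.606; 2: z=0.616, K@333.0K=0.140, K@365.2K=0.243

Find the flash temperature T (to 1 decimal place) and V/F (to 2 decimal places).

Adiabatic flash: solve Rachford–Rice at each trial T, then check hF = ψ·hV(T) + (1−ψ)·hL(T).
  T = 333.0 K: K = (2.980, 0.140), RR gives ψ = 0.135, H_out = 4.509 kJ/mol
  T = 365.2 K: K = (4.606, 0.243), RR gives ψ = 0.336, H_out = 16.750 kJ/mol
  T = 349.1 K: K = (3.742, 0.187), RR gives ψ = 0.248, H_out = 11.208 kJ/mol
  T = 341.1 K: K = (3.351, 0.162), RR gives ψ = 0.196, H_out = 8.087 kJ/mol
  T = 337.1 K: K = (3.164, 0.151), RR gives ψ = 0.168, H_out = 6.384 kJ/mol
  T = 339.1 K: K = (3.257, 0.157), RR gives ψ = 0.182, H_out = 7.249 kJ/mol
Linear interpolation between T = 337.1 (H_out = 6.384) and T = 339.1 (H_out = 7.249) on hF = 6.987 gives T ≈ 338.5 K, at which ψ = 0.18.

T = 338.5 K, V/F = 0.18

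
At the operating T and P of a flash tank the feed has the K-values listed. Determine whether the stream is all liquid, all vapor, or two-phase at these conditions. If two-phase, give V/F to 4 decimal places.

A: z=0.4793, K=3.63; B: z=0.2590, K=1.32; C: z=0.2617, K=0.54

ΣzᵢKᵢ = 2.2231; Σzᵢ/Kᵢ = 0.8129.
Since Σzᵢ/Kᵢ < 1 the mixture is above its dew point — single vapor phase.

all vapor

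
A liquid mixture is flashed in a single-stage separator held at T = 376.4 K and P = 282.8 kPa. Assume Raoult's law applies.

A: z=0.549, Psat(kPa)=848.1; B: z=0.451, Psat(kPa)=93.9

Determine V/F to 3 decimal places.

Raoult's law: Kᵢ = Pᵢˢᵃᵗ/P = Pᵢˢᵃᵗ/282.8.
  K_A = 848.1/282.8 = 2.99894, K_B = 93.9/282.8 = 0.33204
Binary case is linear: z₁(K₁−1)(1+V/F(K₂−1)) + z₂(K₂−1)(1+V/F(K₁−1)) = 0
⇒ V/F = [z₁(K₁−1)+z₂(K₂−1)] / [−(K₁−1)(K₂−1)] = 0.7962/1.3352 = 0.596

V/F = 0.596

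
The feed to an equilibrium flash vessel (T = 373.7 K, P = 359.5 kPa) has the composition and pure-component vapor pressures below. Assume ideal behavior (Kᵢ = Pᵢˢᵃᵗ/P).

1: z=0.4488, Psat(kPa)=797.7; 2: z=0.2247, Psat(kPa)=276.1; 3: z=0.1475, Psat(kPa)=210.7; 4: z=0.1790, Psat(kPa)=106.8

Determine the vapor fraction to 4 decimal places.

Raoult's law: Kᵢ = Pᵢˢᵃᵗ/P = Pᵢˢᵃᵗ/359.5.
  K_1 = 797.7/359.5 = 2.218915, K_2 = 276.1/359.5 = 0.768011, K_3 = 210.7/359.5 = 0.586092, K_4 = 106.8/359.5 = 0.297079
Material balance + equilibrium reduce to Σ zᵢ(Kᵢ−1)/(1+ψ(Kᵢ−1)) = 0.
Feasibility: ΣzᵢKᵢ = 1.3080, Σzᵢ/Kᵢ = 1.3490 — both > 1, two phases present.
Newton iteration, ψ⁰ = 0.5:
  ψ = 0.5000: g = 0.00994, g' = -0.5234 → ψ = 0.5190
  ψ = 0.5190: g = -0.00002, g' = -0.5260 → ψ = 0.5189
Converged at ψ = 0.5189.

ψ = 0.5189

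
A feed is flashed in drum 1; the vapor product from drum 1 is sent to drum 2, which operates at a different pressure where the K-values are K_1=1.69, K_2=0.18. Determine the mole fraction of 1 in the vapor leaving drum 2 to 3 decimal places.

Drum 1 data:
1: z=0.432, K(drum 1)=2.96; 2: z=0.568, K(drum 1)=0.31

y_1 (drum 2) = 0.918

Drum 1:
Binary case is linear: z₁(K₁−1)(1+ψ₁(K₂−1)) + z₂(K₂−1)(1+ψ₁(K₁−1)) = 0
⇒ ψ₁ = [z₁(K₁−1)+z₂(K₂−1)] / [−(K₁−1)(K₂−1)] = 0.4548/1.3524 = 0.336
Drum-1 compositions:
  1: x = 0.260, y = 0.771
  2: x = 0.740, y = 0.229
Drum-2 feed = drum-1 vapor: z₂ = (0.7707, 0.2293).
Drum 2:
Material balance + equilibrium reduce to Σ zᵢ(Kᵢ−1)/(1+ψ₂(Kᵢ−1)) = 0.
g(0) = ΣzᵢKᵢ − 1 = 0.344 and g(1) = 1 − Σzᵢ/Kᵢ = -0.730, so a root lies in (0, 1).
Iterate (Newton) starting at ψ₂ = 0.67:
  ψ₂ = 0.670: g = -0.0536, g' = -0.931 → ψ₂ = 0.612
  ψ₂ = 0.612: g = -0.0039, g' = -0.803 → ψ₂ = 0.608
Converged at ψ₂ = 0.608.
  1: x = 0.543, y = 0.918
  2: x = 0.457, y = 0.082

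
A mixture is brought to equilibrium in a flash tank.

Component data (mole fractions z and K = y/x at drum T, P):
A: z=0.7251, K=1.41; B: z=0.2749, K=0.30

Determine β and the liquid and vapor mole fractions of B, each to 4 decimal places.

β = 0.3654, x_B = 0.3694, y_B = 0.1108

Binary case is linear: z₁(K₁−1)(1+β(K₂−1)) + z₂(K₂−1)(1+β(K₁−1)) = 0
⇒ β = [z₁(K₁−1)+z₂(K₂−1)] / [−(K₁−1)(K₂−1)] = 0.10486/0.28700 = 0.3654
Compositions from xᵢ = zᵢ/(1+β(Kᵢ−1)), yᵢ = Kᵢxᵢ:
  A: x = 0.6306, y = 0.8892
  B: x = 0.3694, y = 0.1108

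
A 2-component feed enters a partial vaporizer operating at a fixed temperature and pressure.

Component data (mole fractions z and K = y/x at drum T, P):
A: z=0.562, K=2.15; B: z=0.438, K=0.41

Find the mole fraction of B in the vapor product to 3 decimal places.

Newton iteration, ψ⁰ = 0.62:
  ψ = 0.620: g = -0.0302, g' = -0.632 → ψ = 0.572
Converged at ψ = 0.572.
Compositions from xᵢ = zᵢ/(1+ψ(Kᵢ−1)), yᵢ = Kᵢxᵢ:
  A: x = 0.339, y = 0.729
  B: x = 0.661, y = 0.271

y_B = 0.271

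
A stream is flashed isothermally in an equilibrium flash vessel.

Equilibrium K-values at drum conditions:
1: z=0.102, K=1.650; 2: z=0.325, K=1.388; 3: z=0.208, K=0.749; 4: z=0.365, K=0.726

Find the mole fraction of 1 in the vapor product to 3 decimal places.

y_1 = 0.139

Let ψ = V/F and solve Σ zᵢ(Kᵢ−1)/(1+ψ(Kᵢ−1)) = 0.
Feasibility: ΣzᵢKᵢ = 1.040, Σzᵢ/Kᵢ = 1.076 — both > 1, two phases present.
Newton iteration, ψ⁰ = 0.39:
  ψ = 0.390: g = -0.0074, g' = -0.115 → ψ = 0.325
  ψ = 0.325: g = 0.0001, g' = -0.117 → ψ = 0.326
Converged at ψ = 0.326.
Compositions from xᵢ = zᵢ/(1+ψ(Kᵢ−1)), yᵢ = Kᵢxᵢ:
  1: x = 0.084, y = 0.139
  2: x = 0.289, y = 0.400
  3: x = 0.227, y = 0.170
  4: x = 0.401, y = 0.291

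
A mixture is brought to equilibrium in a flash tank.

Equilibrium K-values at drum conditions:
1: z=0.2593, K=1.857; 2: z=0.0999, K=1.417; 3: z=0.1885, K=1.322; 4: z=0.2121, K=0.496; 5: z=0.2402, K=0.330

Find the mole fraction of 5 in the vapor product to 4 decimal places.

y_5 = 0.0880

Rachford–Rice: g(V/F) = Σ zᵢ(Kᵢ−1)/(1+V/F(Kᵢ−1)) = 0.
g(0) = ΣzᵢKᵢ − 1 = 0.0567 and g(1) = 1 − Σzᵢ/Kᵢ = -0.5082, so a root lies in (0, 1).
Newton–Raphson from V/F = 0.62:
  V/F = 0.6200: g = -0.20196, g' = -0.5352 → V/F = 0.2427
  V/F = 0.2427: g = -0.03589, g' = -0.3854 → V/F = 0.1495
  V/F = 0.1495: g = -0.00037, g' = -0.3790 → V/F = 0.1486
Converged at V/F = 0.1486.
Compositions from xᵢ = zᵢ/(1+V/F(Kᵢ−1)), yᵢ = Kᵢxᵢ:
  1: x = 0.2300, y = 0.4271
  2: x = 0.0941, y = 0.1333
  3: x = 0.1799, y = 0.2378
  4: x = 0.2293, y = 0.1137
  5: x = 0.2668, y = 0.0880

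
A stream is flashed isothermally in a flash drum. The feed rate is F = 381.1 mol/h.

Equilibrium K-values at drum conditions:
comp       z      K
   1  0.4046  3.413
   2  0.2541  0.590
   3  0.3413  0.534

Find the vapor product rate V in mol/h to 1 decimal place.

V = 254.2 mol/h

Material balance + equilibrium reduce to Σ zᵢ(Kᵢ−1)/(1+ψ(Kᵢ−1)) = 0.
Feasibility: ΣzᵢKᵢ = 1.7131, Σzᵢ/Kᵢ = 1.1884 — both > 1, two phases present.
Iterate (Newton) starting at ψ = 0.5:
  ψ = 0.5000: g = 0.10406, g' = -0.6774 → ψ = 0.6536
  ψ = 0.6536: g = 0.00780, g' = -0.5877 → ψ = 0.6669
Converged at ψ = 0.6669.
Then V = ψ·F = 0.6669·381.1 = 254.2 mol/h and L = F − V = 126.9 mol/h.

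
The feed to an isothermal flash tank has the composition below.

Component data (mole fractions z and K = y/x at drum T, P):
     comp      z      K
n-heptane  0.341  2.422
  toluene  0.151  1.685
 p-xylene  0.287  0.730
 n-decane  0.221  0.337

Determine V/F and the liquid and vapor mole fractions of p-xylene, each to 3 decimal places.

Rachford–Rice: g(V/F) = Σ zᵢ(Kᵢ−1)/(1+V/F(Kᵢ−1)) = 0.
Feasibility: ΣzᵢKᵢ = 1.364, Σzᵢ/Kᵢ = 1.279 — both > 1, two phases present.
Newton–Raphson from V/F = 0.5:
  V/F = 0.500: g = 0.0517, g' = -0.520 → V/F = 0.599
  V/F = 0.599: g = -0.0005, g' = -0.534 → V/F = 0.598
Converged at V/F = 0.598.
Compositions from xᵢ = zᵢ/(1+V/F(Kᵢ−1)), yᵢ = Kᵢxᵢ:
  n-heptane: x = 0.184, y = 0.446
  toluene: x = 0.107, y = 0.180
  p-xylene: x = 0.342, y = 0.250
  n-decane: x = 0.366, y = 0.123

V/F = 0.598, x_p-xylene = 0.342, y_p-xylene = 0.250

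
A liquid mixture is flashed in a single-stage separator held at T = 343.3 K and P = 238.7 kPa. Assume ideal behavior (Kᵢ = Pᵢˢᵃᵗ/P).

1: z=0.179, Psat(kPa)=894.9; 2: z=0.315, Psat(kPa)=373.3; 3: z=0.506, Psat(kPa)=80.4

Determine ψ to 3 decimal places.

ψ = 0.303

Raoult's law: Kᵢ = Pᵢˢᵃᵗ/P = Pᵢˢᵃᵗ/238.7.
  K_1 = 894.9/238.7 = 3.74906, K_2 = 373.3/238.7 = 1.56389, K_3 = 80.4/238.7 = 0.33682
Material balance + equilibrium reduce to Σ zᵢ(Kᵢ−1)/(1+ψ(Kᵢ−1)) = 0.
Feasibility: ΣzᵢKᵢ = 1.334, Σzᵢ/Kᵢ = 1.751 — both > 1, two phases present.
Newton iteration, ψ⁰ = 0.52:
  ψ = 0.520: g = -0.1723, g' = -0.808 → ψ = 0.307
  ψ = 0.307: g = -0.0028, g' = -0.822 → ψ = 0.303
Converged at ψ = 0.303.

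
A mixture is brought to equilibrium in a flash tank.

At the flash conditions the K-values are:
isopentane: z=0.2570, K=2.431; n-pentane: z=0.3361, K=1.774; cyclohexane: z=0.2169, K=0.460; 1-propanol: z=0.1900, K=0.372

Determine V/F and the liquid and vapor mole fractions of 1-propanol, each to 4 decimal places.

V/F = 0.6186, x_1-propanol = 0.3107, y_1-propanol = 0.1156

Newton–Raphson from V/F = 0.5:
  V/F = 0.5000: g = 0.06755, g' = -0.5614 → V/F = 0.6203
  V/F = 0.6203: g = -0.00101, g' = -0.5837 → V/F = 0.6186
Converged at V/F = 0.6186.
Compositions from xᵢ = zᵢ/(1+V/F(Kᵢ−1)), yᵢ = Kᵢxᵢ:
  isopentane: x = 0.1363, y = 0.3314
  n-pentane: x = 0.2273, y = 0.4032
  cyclohexane: x = 0.3257, y = 0.1498
  1-propanol: x = 0.3107, y = 0.1156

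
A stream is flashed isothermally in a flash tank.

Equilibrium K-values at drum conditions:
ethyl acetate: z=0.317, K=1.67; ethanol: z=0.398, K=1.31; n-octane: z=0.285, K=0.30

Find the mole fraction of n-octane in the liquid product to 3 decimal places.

Rachford–Rice: g(ψ) = Σ zᵢ(Kᵢ−1)/(1+ψ(Kᵢ−1)) = 0.
g(0) = ΣzᵢKᵢ − 1 = 0.136 and g(1) = 1 − Σzᵢ/Kᵢ = -0.444, so a root lies in (0, 1).
Newton iteration, ψ⁰ = 0.5:
  ψ = 0.500: g = -0.0410, g' = -0.439 → ψ = 0.407
  ψ = 0.407: g = -0.0024, g' = -0.391 → ψ = 0.400
Converged at ψ = 0.400.
Compositions from xᵢ = zᵢ/(1+ψ(Kᵢ−1)), yᵢ = Kᵢxᵢ:
  ethyl acetate: x = 0.250, y = 0.417
  ethanol: x = 0.354, y = 0.464
  n-octane: x = 0.396, y = 0.119

x_n-octane = 0.396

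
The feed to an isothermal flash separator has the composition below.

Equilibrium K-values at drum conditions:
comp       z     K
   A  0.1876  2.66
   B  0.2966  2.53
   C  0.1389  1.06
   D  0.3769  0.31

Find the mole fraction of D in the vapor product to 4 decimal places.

Let ψ = V/F and solve Σ zᵢ(Kᵢ−1)/(1+ψ(Kᵢ−1)) = 0.
Feasibility: ΣzᵢKᵢ = 1.5135, Σzᵢ/Kᵢ = 1.5346 — both > 1, two phases present.
Newton iteration, ψ⁰ = 0.5:
  ψ = 0.5000: g = 0.03833, g' = -0.7960 → ψ = 0.5482
  ψ = 0.5482: g = -0.00034, g' = -0.8117 → ψ = 0.5477
Converged at ψ = 0.5477.
Compositions from xᵢ = zᵢ/(1+ψ(Kᵢ−1)), yᵢ = Kᵢxᵢ:
  A: x = 0.0983, y = 0.2614
  B: x = 0.1614, y = 0.4083
  C: x = 0.1345, y = 0.1425
  D: x = 0.6059, y = 0.1878

y_D = 0.1878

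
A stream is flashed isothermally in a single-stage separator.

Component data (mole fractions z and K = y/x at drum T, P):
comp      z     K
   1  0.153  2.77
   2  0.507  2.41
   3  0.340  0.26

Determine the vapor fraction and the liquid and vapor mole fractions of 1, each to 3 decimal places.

Material balance + equilibrium reduce to Σ zᵢ(Kᵢ−1)/(1+ψ(Kᵢ−1)) = 0.
g(0) = ΣzᵢKᵢ − 1 = 0.734 and g(1) = 1 − Σzᵢ/Kᵢ = -0.573, so a root lies in (0, 1).
Iterate (Newton) starting at ψ = 0.5:
  ψ = 0.500: g = 0.1636, g' = -0.951 → ψ = 0.672
  ψ = 0.672: g = -0.0098, g' = -1.103 → ψ = 0.663
Converged at ψ = 0.663.
Compositions from xᵢ = zᵢ/(1+ψ(Kᵢ−1)), yᵢ = Kᵢxᵢ:
  1: x = 0.070, y = 0.195
  2: x = 0.262, y = 0.631
  3: x = 0.668, y = 0.174

ψ = 0.663, x_1 = 0.070, y_1 = 0.195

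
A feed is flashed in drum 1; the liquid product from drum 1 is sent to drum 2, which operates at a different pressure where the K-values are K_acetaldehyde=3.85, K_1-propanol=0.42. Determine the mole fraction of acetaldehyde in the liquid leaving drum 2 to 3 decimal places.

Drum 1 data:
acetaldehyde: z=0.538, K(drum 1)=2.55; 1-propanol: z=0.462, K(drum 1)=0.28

x_acetaldehyde (drum 2) = 0.169

Drum 1:
Rachford–Rice: g(ψ₁) = Σ zᵢ(Kᵢ−1)/(1+ψ₁(Kᵢ−1)) = 0.
g(0) = ΣzᵢKᵢ − 1 = 0.501 and g(1) = 1 − Σzᵢ/Kᵢ = -0.861, so a root lies in (0, 1).
Binary case is linear: z₁(K₁−1)(1+ψ₁(K₂−1)) + z₂(K₂−1)(1+ψ₁(K₁−1)) = 0
⇒ ψ₁ = [z₁(K₁−1)+z₂(K₂−1)] / [−(K₁−1)(K₂−1)] = 0.5013/1.1160 = 0.449
Drum-1 compositions:
  acetaldehyde: x = 0.317, y = 0.809
  1-propanol: x = 0.683, y = 0.191
Drum-2 feed = drum-1 liquid: z₂ = (0.3172, 0.6828).
Drum 2:
Rachford–Rice: g(ψ₂) = Σ zᵢ(Kᵢ−1)/(1+ψ₂(Kᵢ−1)) = 0.
Feasibility: ΣzᵢKᵢ = 1.508, Σzᵢ/Kᵢ = 1.708 — both > 1, two phases present.
Binary case is linear: z₁(K₁−1)(1+ψ₂(K₂−1)) + z₂(K₂−1)(1+ψ₂(K₁−1)) = 0
⇒ ψ₂ = [z₁(K₁−1)+z₂(K₂−1)] / [−(K₁−1)(K₂−1)] = 0.5079/1.6530 = 0.307
  acetaldehyde: x = 0.169, y = 0.651
  1-propanol: x = 0.831, y = 0.349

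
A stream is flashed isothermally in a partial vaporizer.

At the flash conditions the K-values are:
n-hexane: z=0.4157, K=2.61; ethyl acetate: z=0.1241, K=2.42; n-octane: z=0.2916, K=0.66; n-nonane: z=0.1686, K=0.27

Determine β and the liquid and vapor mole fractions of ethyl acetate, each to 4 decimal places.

Material balance + equilibrium reduce to Σ zᵢ(Kᵢ−1)/(1+β(Kᵢ−1)) = 0.
Check two-phase: ΣzᵢKᵢ = 1.6233 > 1 and Σzᵢ/Kᵢ = 1.2768 > 1, so g(0) = 0.6233 > 0 and g(1) = -0.2768 < 0.
Newton iteration, β⁰ = 0.68:
  β = 0.6800: g = 0.03579, g' = -0.7216 → β = 0.7296
  β = 0.7296: g = -0.00087, g' = -0.7591 → β = 0.7285
Converged at β = 0.7285.
Compositions from xᵢ = zᵢ/(1+β(Kᵢ−1)), yᵢ = Kᵢxᵢ:
  n-hexane: x = 0.1913, y = 0.4993
  ethyl acetate: x = 0.0610, y = 0.1476
  n-octane: x = 0.3876, y = 0.2558
  n-nonane: x = 0.3601, y = 0.0972

β = 0.7285, x_ethyl acetate = 0.0610, y_ethyl acetate = 0.1476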